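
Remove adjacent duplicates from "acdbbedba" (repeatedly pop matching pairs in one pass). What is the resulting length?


Input: acdbbedba
Stack-based adjacent duplicate removal:
  Read 'a': push. Stack: a
  Read 'c': push. Stack: ac
  Read 'd': push. Stack: acd
  Read 'b': push. Stack: acdb
  Read 'b': matches stack top 'b' => pop. Stack: acd
  Read 'e': push. Stack: acde
  Read 'd': push. Stack: acded
  Read 'b': push. Stack: acdedb
  Read 'a': push. Stack: acdedba
Final stack: "acdedba" (length 7)

7


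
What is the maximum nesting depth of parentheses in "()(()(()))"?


Input: "()(()(()))"
Tracking depth:
  Position 0 '(': depth becomes 1
  Position 1 ')': depth becomes 0
  Position 2 '(': depth becomes 1
  Position 3 '(': depth becomes 2
  Position 4 ')': depth becomes 1
  Position 5 '(': depth becomes 2
  Position 6 '(': depth becomes 3
  Position 7 ')': depth becomes 2
  Position 8 ')': depth becomes 1
  Position 9 ')': depth becomes 0
Maximum depth reached: 3

3


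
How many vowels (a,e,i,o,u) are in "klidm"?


Input: klidm
Checking each character:
  'k' at position 0: consonant
  'l' at position 1: consonant
  'i' at position 2: vowel (running total: 1)
  'd' at position 3: consonant
  'm' at position 4: consonant
Total vowels: 1

1


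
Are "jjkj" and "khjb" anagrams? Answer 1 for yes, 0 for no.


Strings: "jjkj", "khjb"
Sorted first:  jjjk
Sorted second: bhjk
Differ at position 0: 'j' vs 'b' => not anagrams

0


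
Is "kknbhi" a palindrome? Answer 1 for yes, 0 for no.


Input: kknbhi
Reversed: ihbnkk
  Compare pos 0 ('k') with pos 5 ('i'): MISMATCH
  Compare pos 1 ('k') with pos 4 ('h'): MISMATCH
  Compare pos 2 ('n') with pos 3 ('b'): MISMATCH
Result: not a palindrome

0


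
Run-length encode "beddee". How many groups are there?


Input: beddee
Scanning for consecutive runs:
  Group 1: 'b' x 1 (positions 0-0)
  Group 2: 'e' x 1 (positions 1-1)
  Group 3: 'd' x 2 (positions 2-3)
  Group 4: 'e' x 2 (positions 4-5)
Total groups: 4

4


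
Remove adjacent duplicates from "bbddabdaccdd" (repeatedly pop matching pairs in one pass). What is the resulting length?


Input: bbddabdaccdd
Stack-based adjacent duplicate removal:
  Read 'b': push. Stack: b
  Read 'b': matches stack top 'b' => pop. Stack: (empty)
  Read 'd': push. Stack: d
  Read 'd': matches stack top 'd' => pop. Stack: (empty)
  Read 'a': push. Stack: a
  Read 'b': push. Stack: ab
  Read 'd': push. Stack: abd
  Read 'a': push. Stack: abda
  Read 'c': push. Stack: abdac
  Read 'c': matches stack top 'c' => pop. Stack: abda
  Read 'd': push. Stack: abdad
  Read 'd': matches stack top 'd' => pop. Stack: abda
Final stack: "abda" (length 4)

4


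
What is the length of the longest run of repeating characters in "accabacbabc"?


Input: "accabacbabc"
Scanning for longest run:
  Position 1 ('c'): new char, reset run to 1
  Position 2 ('c'): continues run of 'c', length=2
  Position 3 ('a'): new char, reset run to 1
  Position 4 ('b'): new char, reset run to 1
  Position 5 ('a'): new char, reset run to 1
  Position 6 ('c'): new char, reset run to 1
  Position 7 ('b'): new char, reset run to 1
  Position 8 ('a'): new char, reset run to 1
  Position 9 ('b'): new char, reset run to 1
  Position 10 ('c'): new char, reset run to 1
Longest run: 'c' with length 2

2


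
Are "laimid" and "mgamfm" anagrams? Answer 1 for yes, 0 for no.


Strings: "laimid", "mgamfm"
Sorted first:  adiilm
Sorted second: afgmmm
Differ at position 1: 'd' vs 'f' => not anagrams

0


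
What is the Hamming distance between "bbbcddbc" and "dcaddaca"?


Comparing "bbbcddbc" and "dcaddaca" position by position:
  Position 0: 'b' vs 'd' => differ
  Position 1: 'b' vs 'c' => differ
  Position 2: 'b' vs 'a' => differ
  Position 3: 'c' vs 'd' => differ
  Position 4: 'd' vs 'd' => same
  Position 5: 'd' vs 'a' => differ
  Position 6: 'b' vs 'c' => differ
  Position 7: 'c' vs 'a' => differ
Total differences (Hamming distance): 7

7


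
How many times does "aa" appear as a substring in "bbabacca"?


Searching for "aa" in "bbabacca"
Scanning each position:
  Position 0: "bb" => no
  Position 1: "ba" => no
  Position 2: "ab" => no
  Position 3: "ba" => no
  Position 4: "ac" => no
  Position 5: "cc" => no
  Position 6: "ca" => no
Total occurrences: 0

0


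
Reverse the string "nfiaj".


Input: nfiaj
Reading characters right to left:
  Position 4: 'j'
  Position 3: 'a'
  Position 2: 'i'
  Position 1: 'f'
  Position 0: 'n'
Reversed: jaifn

jaifn


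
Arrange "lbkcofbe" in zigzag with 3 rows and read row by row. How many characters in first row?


Zigzag "lbkcofbe" into 3 rows:
Placing characters:
  'l' => row 0
  'b' => row 1
  'k' => row 2
  'c' => row 1
  'o' => row 0
  'f' => row 1
  'b' => row 2
  'e' => row 1
Rows:
  Row 0: "lo"
  Row 1: "bcfe"
  Row 2: "kb"
First row length: 2

2


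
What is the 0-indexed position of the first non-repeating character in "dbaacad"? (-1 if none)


Input: dbaacad
Character frequencies:
  'a': 3
  'b': 1
  'c': 1
  'd': 2
Scanning left to right for freq == 1:
  Position 0 ('d'): freq=2, skip
  Position 1 ('b'): unique! => answer = 1

1


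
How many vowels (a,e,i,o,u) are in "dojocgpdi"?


Input: dojocgpdi
Checking each character:
  'd' at position 0: consonant
  'o' at position 1: vowel (running total: 1)
  'j' at position 2: consonant
  'o' at position 3: vowel (running total: 2)
  'c' at position 4: consonant
  'g' at position 5: consonant
  'p' at position 6: consonant
  'd' at position 7: consonant
  'i' at position 8: vowel (running total: 3)
Total vowels: 3

3


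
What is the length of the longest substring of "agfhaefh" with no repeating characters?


Input: "agfhaefh"
Sliding window (track last position of each char):
  Position 0 ('a'): window [0,0] length 1 -- new best
  Position 1 ('g'): window [0,1] length 2 -- new best
  Position 2 ('f'): window [0,2] length 3 -- new best
  Position 3 ('h'): window [0,3] length 4 -- new best
  Position 4 ('a'): repeat (last at 0), move window start to 1
  Position 4 ('a'): window [1,4] length 4
  Position 5 ('e'): window [1,5] length 5 -- new best
  Position 6 ('f'): repeat (last at 2), move window start to 3
  Position 6 ('f'): window [3,6] length 4
  Position 7 ('h'): repeat (last at 3), move window start to 4
  Position 7 ('h'): window [4,7] length 4
Longest substring with no repeats: "gfhae" with length 5

5


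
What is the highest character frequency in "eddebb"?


Input: eddebb
Character counts:
  'b': 2
  'd': 2
  'e': 2
Maximum frequency: 2

2


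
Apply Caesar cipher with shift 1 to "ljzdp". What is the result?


Caesar cipher: shift "ljzdp" by 1
  'l' (pos 11) + 1 = pos 12 = 'm'
  'j' (pos 9) + 1 = pos 10 = 'k'
  'z' (pos 25) + 1 = pos 0 = 'a'
  'd' (pos 3) + 1 = pos 4 = 'e'
  'p' (pos 15) + 1 = pos 16 = 'q'
Result: mkaeq

mkaeq


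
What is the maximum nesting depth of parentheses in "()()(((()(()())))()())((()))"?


Input: "()()(((()(()())))()())((()))"
Tracking depth:
  Position 0 '(': depth becomes 1
  Position 1 ')': depth becomes 0
  Position 2 '(': depth becomes 1
  Position 3 ')': depth becomes 0
  Position 4 '(': depth becomes 1
  Position 5 '(': depth becomes 2
  Position 6 '(': depth becomes 3
  Position 7 '(': depth becomes 4
  Position 8 ')': depth becomes 3
  Position 9 '(': depth becomes 4
  Position 10 '(': depth becomes 5
  Position 11 ')': depth becomes 4
  Position 12 '(': depth becomes 5
  Position 13 ')': depth becomes 4
  Position 14 ')': depth becomes 3
  Position 15 ')': depth becomes 2
  Position 16 ')': depth becomes 1
  Position 17 '(': depth becomes 2
  Position 18 ')': depth becomes 1
  Position 19 '(': depth becomes 2
  Position 20 ')': depth becomes 1
  Position 21 ')': depth becomes 0
  Position 22 '(': depth becomes 1
  Position 23 '(': depth becomes 2
  Position 24 '(': depth becomes 3
  Position 25 ')': depth becomes 2
  Position 26 ')': depth becomes 1
  Position 27 ')': depth becomes 0
Maximum depth reached: 5

5


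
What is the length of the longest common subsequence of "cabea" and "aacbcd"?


LCS of "cabea" and "aacbcd"
DP table:
           a    a    c    b    c    d
      0    0    0    0    0    0    0
  c   0    0    0    1    1    1    1
  a   0    1    1    1    1    1    1
  b   0    1    1    1    2    2    2
  e   0    1    1    1    2    2    2
  a   0    1    2    2    2    2    2
LCS length = dp[5][6] = 2

2


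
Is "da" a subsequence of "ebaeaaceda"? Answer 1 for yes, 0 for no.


Check if "da" is a subsequence of "ebaeaaceda"
Greedy scan:
  Position 0 ('e'): no match needed
  Position 1 ('b'): no match needed
  Position 2 ('a'): no match needed
  Position 3 ('e'): no match needed
  Position 4 ('a'): no match needed
  Position 5 ('a'): no match needed
  Position 6 ('c'): no match needed
  Position 7 ('e'): no match needed
  Position 8 ('d'): matches sub[0] = 'd'
  Position 9 ('a'): matches sub[1] = 'a'
All 2 characters matched => is a subsequence

1


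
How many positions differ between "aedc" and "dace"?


Comparing "aedc" and "dace" position by position:
  Position 0: 'a' vs 'd' => DIFFER
  Position 1: 'e' vs 'a' => DIFFER
  Position 2: 'd' vs 'c' => DIFFER
  Position 3: 'c' vs 'e' => DIFFER
Positions that differ: 4

4


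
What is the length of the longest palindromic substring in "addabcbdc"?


Input: "addabcbdc"
Checking substrings for palindromes:
  [0:4] "adda" (len 4) => palindrome
  [4:7] "bcb" (len 3) => palindrome
  [1:3] "dd" (len 2) => palindrome
Longest palindromic substring: "adda" with length 4

4


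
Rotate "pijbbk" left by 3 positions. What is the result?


Input: "pijbbk", rotate left by 3
First 3 characters: "pij"
Remaining characters: "bbk"
Concatenate remaining + first: "bbk" + "pij" = "bbkpij"

bbkpij


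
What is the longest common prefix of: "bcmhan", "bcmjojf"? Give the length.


Words: bcmhan, bcmjojf
  Position 0: all 'b' => match
  Position 1: all 'c' => match
  Position 2: all 'm' => match
  Position 3: ('h', 'j') => mismatch, stop
LCP = "bcm" (length 3)

3


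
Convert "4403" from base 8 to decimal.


Input: "4403" in base 8
Positional expansion:
  Digit '4' (value 4) x 8^3 = 2048
  Digit '4' (value 4) x 8^2 = 256
  Digit '0' (value 0) x 8^1 = 0
  Digit '3' (value 3) x 8^0 = 3
Sum = 2307

2307


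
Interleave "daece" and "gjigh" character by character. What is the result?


Interleaving "daece" and "gjigh":
  Position 0: 'd' from first, 'g' from second => "dg"
  Position 1: 'a' from first, 'j' from second => "aj"
  Position 2: 'e' from first, 'i' from second => "ei"
  Position 3: 'c' from first, 'g' from second => "cg"
  Position 4: 'e' from first, 'h' from second => "eh"
Result: dgajeicgeh

dgajeicgeh


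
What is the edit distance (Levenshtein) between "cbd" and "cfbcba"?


Computing edit distance: "cbd" -> "cfbcba"
DP table:
           c    f    b    c    b    a
      0    1    2    3    4    5    6
  c   1    0    1    2    3    4    5
  b   2    1    1    1    2    3    4
  d   3    2    2    2    2    3    4
Edit distance = dp[3][6] = 4

4


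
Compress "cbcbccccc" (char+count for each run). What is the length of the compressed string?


Input: cbcbccccc
Runs:
  'c' x 1 => "c1"
  'b' x 1 => "b1"
  'c' x 1 => "c1"
  'b' x 1 => "b1"
  'c' x 5 => "c5"
Compressed: "c1b1c1b1c5"
Compressed length: 10

10


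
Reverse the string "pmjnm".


Input: pmjnm
Reading characters right to left:
  Position 4: 'm'
  Position 3: 'n'
  Position 2: 'j'
  Position 1: 'm'
  Position 0: 'p'
Reversed: mnjmp

mnjmp


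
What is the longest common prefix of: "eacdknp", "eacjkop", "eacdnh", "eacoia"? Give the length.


Words: eacdknp, eacjkop, eacdnh, eacoia
  Position 0: all 'e' => match
  Position 1: all 'a' => match
  Position 2: all 'c' => match
  Position 3: ('d', 'j', 'd', 'o') => mismatch, stop
LCP = "eac" (length 3)

3


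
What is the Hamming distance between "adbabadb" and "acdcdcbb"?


Comparing "adbabadb" and "acdcdcbb" position by position:
  Position 0: 'a' vs 'a' => same
  Position 1: 'd' vs 'c' => differ
  Position 2: 'b' vs 'd' => differ
  Position 3: 'a' vs 'c' => differ
  Position 4: 'b' vs 'd' => differ
  Position 5: 'a' vs 'c' => differ
  Position 6: 'd' vs 'b' => differ
  Position 7: 'b' vs 'b' => same
Total differences (Hamming distance): 6

6


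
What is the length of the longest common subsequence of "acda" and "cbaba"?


LCS of "acda" and "cbaba"
DP table:
           c    b    a    b    a
      0    0    0    0    0    0
  a   0    0    0    1    1    1
  c   0    1    1    1    1    1
  d   0    1    1    1    1    1
  a   0    1    1    2    2    2
LCS length = dp[4][5] = 2

2


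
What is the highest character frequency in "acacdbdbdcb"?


Input: acacdbdbdcb
Character counts:
  'a': 2
  'b': 3
  'c': 3
  'd': 3
Maximum frequency: 3

3


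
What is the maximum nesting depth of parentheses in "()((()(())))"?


Input: "()((()(())))"
Tracking depth:
  Position 0 '(': depth becomes 1
  Position 1 ')': depth becomes 0
  Position 2 '(': depth becomes 1
  Position 3 '(': depth becomes 2
  Position 4 '(': depth becomes 3
  Position 5 ')': depth becomes 2
  Position 6 '(': depth becomes 3
  Position 7 '(': depth becomes 4
  Position 8 ')': depth becomes 3
  Position 9 ')': depth becomes 2
  Position 10 ')': depth becomes 1
  Position 11 ')': depth becomes 0
Maximum depth reached: 4

4


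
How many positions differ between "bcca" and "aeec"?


Comparing "bcca" and "aeec" position by position:
  Position 0: 'b' vs 'a' => DIFFER
  Position 1: 'c' vs 'e' => DIFFER
  Position 2: 'c' vs 'e' => DIFFER
  Position 3: 'a' vs 'c' => DIFFER
Positions that differ: 4

4


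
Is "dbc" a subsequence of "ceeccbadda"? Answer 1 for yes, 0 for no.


Check if "dbc" is a subsequence of "ceeccbadda"
Greedy scan:
  Position 0 ('c'): no match needed
  Position 1 ('e'): no match needed
  Position 2 ('e'): no match needed
  Position 3 ('c'): no match needed
  Position 4 ('c'): no match needed
  Position 5 ('b'): no match needed
  Position 6 ('a'): no match needed
  Position 7 ('d'): matches sub[0] = 'd'
  Position 8 ('d'): no match needed
  Position 9 ('a'): no match needed
Only matched 1/3 characters => not a subsequence

0


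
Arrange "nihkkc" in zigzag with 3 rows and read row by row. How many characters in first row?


Zigzag "nihkkc" into 3 rows:
Placing characters:
  'n' => row 0
  'i' => row 1
  'h' => row 2
  'k' => row 1
  'k' => row 0
  'c' => row 1
Rows:
  Row 0: "nk"
  Row 1: "ikc"
  Row 2: "h"
First row length: 2

2


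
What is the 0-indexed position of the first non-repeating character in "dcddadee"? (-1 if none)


Input: dcddadee
Character frequencies:
  'a': 1
  'c': 1
  'd': 4
  'e': 2
Scanning left to right for freq == 1:
  Position 0 ('d'): freq=4, skip
  Position 1 ('c'): unique! => answer = 1

1


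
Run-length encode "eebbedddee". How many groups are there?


Input: eebbedddee
Scanning for consecutive runs:
  Group 1: 'e' x 2 (positions 0-1)
  Group 2: 'b' x 2 (positions 2-3)
  Group 3: 'e' x 1 (positions 4-4)
  Group 4: 'd' x 3 (positions 5-7)
  Group 5: 'e' x 2 (positions 8-9)
Total groups: 5

5


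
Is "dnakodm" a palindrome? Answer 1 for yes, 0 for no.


Input: dnakodm
Reversed: mdokand
  Compare pos 0 ('d') with pos 6 ('m'): MISMATCH
  Compare pos 1 ('n') with pos 5 ('d'): MISMATCH
  Compare pos 2 ('a') with pos 4 ('o'): MISMATCH
Result: not a palindrome

0


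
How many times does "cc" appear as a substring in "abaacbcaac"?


Searching for "cc" in "abaacbcaac"
Scanning each position:
  Position 0: "ab" => no
  Position 1: "ba" => no
  Position 2: "aa" => no
  Position 3: "ac" => no
  Position 4: "cb" => no
  Position 5: "bc" => no
  Position 6: "ca" => no
  Position 7: "aa" => no
  Position 8: "ac" => no
Total occurrences: 0

0


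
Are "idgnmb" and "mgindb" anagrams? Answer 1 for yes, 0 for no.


Strings: "idgnmb", "mgindb"
Sorted first:  bdgimn
Sorted second: bdgimn
Sorted forms match => anagrams

1


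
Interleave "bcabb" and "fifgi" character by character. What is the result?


Interleaving "bcabb" and "fifgi":
  Position 0: 'b' from first, 'f' from second => "bf"
  Position 1: 'c' from first, 'i' from second => "ci"
  Position 2: 'a' from first, 'f' from second => "af"
  Position 3: 'b' from first, 'g' from second => "bg"
  Position 4: 'b' from first, 'i' from second => "bi"
Result: bfciafbgbi

bfciafbgbi


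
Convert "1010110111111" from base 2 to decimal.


Input: "1010110111111" in base 2
Positional expansion:
  Digit '1' (value 1) x 2^12 = 4096
  Digit '0' (value 0) x 2^11 = 0
  Digit '1' (value 1) x 2^10 = 1024
  Digit '0' (value 0) x 2^9 = 0
  Digit '1' (value 1) x 2^8 = 256
  Digit '1' (value 1) x 2^7 = 128
  Digit '0' (value 0) x 2^6 = 0
  Digit '1' (value 1) x 2^5 = 32
  Digit '1' (value 1) x 2^4 = 16
  Digit '1' (value 1) x 2^3 = 8
  Digit '1' (value 1) x 2^2 = 4
  Digit '1' (value 1) x 2^1 = 2
  Digit '1' (value 1) x 2^0 = 1
Sum = 5567

5567


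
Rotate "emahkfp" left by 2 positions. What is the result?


Input: "emahkfp", rotate left by 2
First 2 characters: "em"
Remaining characters: "ahkfp"
Concatenate remaining + first: "ahkfp" + "em" = "ahkfpem"

ahkfpem


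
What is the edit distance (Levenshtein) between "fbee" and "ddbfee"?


Computing edit distance: "fbee" -> "ddbfee"
DP table:
           d    d    b    f    e    e
      0    1    2    3    4    5    6
  f   1    1    2    3    3    4    5
  b   2    2    2    2    3    4    5
  e   3    3    3    3    3    3    4
  e   4    4    4    4    4    3    3
Edit distance = dp[4][6] = 3

3


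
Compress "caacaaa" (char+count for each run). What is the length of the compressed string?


Input: caacaaa
Runs:
  'c' x 1 => "c1"
  'a' x 2 => "a2"
  'c' x 1 => "c1"
  'a' x 3 => "a3"
Compressed: "c1a2c1a3"
Compressed length: 8

8


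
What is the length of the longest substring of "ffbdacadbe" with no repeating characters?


Input: "ffbdacadbe"
Sliding window (track last position of each char):
  Position 0 ('f'): window [0,0] length 1 -- new best
  Position 1 ('f'): repeat (last at 0), move window start to 1
  Position 1 ('f'): window [1,1] length 1
  Position 2 ('b'): window [1,2] length 2 -- new best
  Position 3 ('d'): window [1,3] length 3 -- new best
  Position 4 ('a'): window [1,4] length 4 -- new best
  Position 5 ('c'): window [1,5] length 5 -- new best
  Position 6 ('a'): repeat (last at 4), move window start to 5
  Position 6 ('a'): window [5,6] length 2
  Position 7 ('d'): window [5,7] length 3
  Position 8 ('b'): window [5,8] length 4
  Position 9 ('e'): window [5,9] length 5
Longest substring with no repeats: "fbdac" with length 5

5


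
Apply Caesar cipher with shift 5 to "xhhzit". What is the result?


Caesar cipher: shift "xhhzit" by 5
  'x' (pos 23) + 5 = pos 2 = 'c'
  'h' (pos 7) + 5 = pos 12 = 'm'
  'h' (pos 7) + 5 = pos 12 = 'm'
  'z' (pos 25) + 5 = pos 4 = 'e'
  'i' (pos 8) + 5 = pos 13 = 'n'
  't' (pos 19) + 5 = pos 24 = 'y'
Result: cmmeny

cmmeny


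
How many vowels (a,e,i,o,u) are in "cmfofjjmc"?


Input: cmfofjjmc
Checking each character:
  'c' at position 0: consonant
  'm' at position 1: consonant
  'f' at position 2: consonant
  'o' at position 3: vowel (running total: 1)
  'f' at position 4: consonant
  'j' at position 5: consonant
  'j' at position 6: consonant
  'm' at position 7: consonant
  'c' at position 8: consonant
Total vowels: 1

1


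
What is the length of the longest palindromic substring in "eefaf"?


Input: "eefaf"
Checking substrings for palindromes:
  [2:5] "faf" (len 3) => palindrome
  [0:2] "ee" (len 2) => palindrome
Longest palindromic substring: "faf" with length 3

3


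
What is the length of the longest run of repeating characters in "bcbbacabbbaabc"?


Input: "bcbbacabbbaabc"
Scanning for longest run:
  Position 1 ('c'): new char, reset run to 1
  Position 2 ('b'): new char, reset run to 1
  Position 3 ('b'): continues run of 'b', length=2
  Position 4 ('a'): new char, reset run to 1
  Position 5 ('c'): new char, reset run to 1
  Position 6 ('a'): new char, reset run to 1
  Position 7 ('b'): new char, reset run to 1
  Position 8 ('b'): continues run of 'b', length=2
  Position 9 ('b'): continues run of 'b', length=3
  Position 10 ('a'): new char, reset run to 1
  Position 11 ('a'): continues run of 'a', length=2
  Position 12 ('b'): new char, reset run to 1
  Position 13 ('c'): new char, reset run to 1
Longest run: 'b' with length 3

3


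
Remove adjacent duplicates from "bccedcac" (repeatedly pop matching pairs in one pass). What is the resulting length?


Input: bccedcac
Stack-based adjacent duplicate removal:
  Read 'b': push. Stack: b
  Read 'c': push. Stack: bc
  Read 'c': matches stack top 'c' => pop. Stack: b
  Read 'e': push. Stack: be
  Read 'd': push. Stack: bed
  Read 'c': push. Stack: bedc
  Read 'a': push. Stack: bedca
  Read 'c': push. Stack: bedcac
Final stack: "bedcac" (length 6)

6


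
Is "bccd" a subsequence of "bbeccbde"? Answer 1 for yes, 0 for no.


Check if "bccd" is a subsequence of "bbeccbde"
Greedy scan:
  Position 0 ('b'): matches sub[0] = 'b'
  Position 1 ('b'): no match needed
  Position 2 ('e'): no match needed
  Position 3 ('c'): matches sub[1] = 'c'
  Position 4 ('c'): matches sub[2] = 'c'
  Position 5 ('b'): no match needed
  Position 6 ('d'): matches sub[3] = 'd'
  Position 7 ('e'): no match needed
All 4 characters matched => is a subsequence

1


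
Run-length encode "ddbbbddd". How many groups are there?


Input: ddbbbddd
Scanning for consecutive runs:
  Group 1: 'd' x 2 (positions 0-1)
  Group 2: 'b' x 3 (positions 2-4)
  Group 3: 'd' x 3 (positions 5-7)
Total groups: 3

3


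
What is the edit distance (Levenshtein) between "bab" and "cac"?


Computing edit distance: "bab" -> "cac"
DP table:
           c    a    c
      0    1    2    3
  b   1    1    2    3
  a   2    2    1    2
  b   3    3    2    2
Edit distance = dp[3][3] = 2

2


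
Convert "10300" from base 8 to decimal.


Input: "10300" in base 8
Positional expansion:
  Digit '1' (value 1) x 8^4 = 4096
  Digit '0' (value 0) x 8^3 = 0
  Digit '3' (value 3) x 8^2 = 192
  Digit '0' (value 0) x 8^1 = 0
  Digit '0' (value 0) x 8^0 = 0
Sum = 4288

4288


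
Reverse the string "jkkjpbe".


Input: jkkjpbe
Reading characters right to left:
  Position 6: 'e'
  Position 5: 'b'
  Position 4: 'p'
  Position 3: 'j'
  Position 2: 'k'
  Position 1: 'k'
  Position 0: 'j'
Reversed: ebpjkkj

ebpjkkj


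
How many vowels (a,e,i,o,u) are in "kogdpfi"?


Input: kogdpfi
Checking each character:
  'k' at position 0: consonant
  'o' at position 1: vowel (running total: 1)
  'g' at position 2: consonant
  'd' at position 3: consonant
  'p' at position 4: consonant
  'f' at position 5: consonant
  'i' at position 6: vowel (running total: 2)
Total vowels: 2

2


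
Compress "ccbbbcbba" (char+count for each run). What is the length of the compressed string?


Input: ccbbbcbba
Runs:
  'c' x 2 => "c2"
  'b' x 3 => "b3"
  'c' x 1 => "c1"
  'b' x 2 => "b2"
  'a' x 1 => "a1"
Compressed: "c2b3c1b2a1"
Compressed length: 10

10


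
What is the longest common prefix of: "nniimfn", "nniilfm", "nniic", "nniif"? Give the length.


Words: nniimfn, nniilfm, nniic, nniif
  Position 0: all 'n' => match
  Position 1: all 'n' => match
  Position 2: all 'i' => match
  Position 3: all 'i' => match
  Position 4: ('m', 'l', 'c', 'f') => mismatch, stop
LCP = "nnii" (length 4)

4


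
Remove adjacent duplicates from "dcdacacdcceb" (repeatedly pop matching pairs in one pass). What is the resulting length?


Input: dcdacacdcceb
Stack-based adjacent duplicate removal:
  Read 'd': push. Stack: d
  Read 'c': push. Stack: dc
  Read 'd': push. Stack: dcd
  Read 'a': push. Stack: dcda
  Read 'c': push. Stack: dcdac
  Read 'a': push. Stack: dcdaca
  Read 'c': push. Stack: dcdacac
  Read 'd': push. Stack: dcdacacd
  Read 'c': push. Stack: dcdacacdc
  Read 'c': matches stack top 'c' => pop. Stack: dcdacacd
  Read 'e': push. Stack: dcdacacde
  Read 'b': push. Stack: dcdacacdeb
Final stack: "dcdacacdeb" (length 10)

10


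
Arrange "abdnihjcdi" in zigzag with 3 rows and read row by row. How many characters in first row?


Zigzag "abdnihjcdi" into 3 rows:
Placing characters:
  'a' => row 0
  'b' => row 1
  'd' => row 2
  'n' => row 1
  'i' => row 0
  'h' => row 1
  'j' => row 2
  'c' => row 1
  'd' => row 0
  'i' => row 1
Rows:
  Row 0: "aid"
  Row 1: "bnhci"
  Row 2: "dj"
First row length: 3

3


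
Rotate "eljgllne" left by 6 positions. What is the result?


Input: "eljgllne", rotate left by 6
First 6 characters: "eljgll"
Remaining characters: "ne"
Concatenate remaining + first: "ne" + "eljgll" = "neeljgll"

neeljgll


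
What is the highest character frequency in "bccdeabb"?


Input: bccdeabb
Character counts:
  'a': 1
  'b': 3
  'c': 2
  'd': 1
  'e': 1
Maximum frequency: 3

3


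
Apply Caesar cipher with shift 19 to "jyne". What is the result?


Caesar cipher: shift "jyne" by 19
  'j' (pos 9) + 19 = pos 2 = 'c'
  'y' (pos 24) + 19 = pos 17 = 'r'
  'n' (pos 13) + 19 = pos 6 = 'g'
  'e' (pos 4) + 19 = pos 23 = 'x'
Result: crgx

crgx


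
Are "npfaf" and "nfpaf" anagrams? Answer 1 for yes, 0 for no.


Strings: "npfaf", "nfpaf"
Sorted first:  affnp
Sorted second: affnp
Sorted forms match => anagrams

1


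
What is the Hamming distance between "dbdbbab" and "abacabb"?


Comparing "dbdbbab" and "abacabb" position by position:
  Position 0: 'd' vs 'a' => differ
  Position 1: 'b' vs 'b' => same
  Position 2: 'd' vs 'a' => differ
  Position 3: 'b' vs 'c' => differ
  Position 4: 'b' vs 'a' => differ
  Position 5: 'a' vs 'b' => differ
  Position 6: 'b' vs 'b' => same
Total differences (Hamming distance): 5

5


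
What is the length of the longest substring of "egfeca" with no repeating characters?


Input: "egfeca"
Sliding window (track last position of each char):
  Position 0 ('e'): window [0,0] length 1 -- new best
  Position 1 ('g'): window [0,1] length 2 -- new best
  Position 2 ('f'): window [0,2] length 3 -- new best
  Position 3 ('e'): repeat (last at 0), move window start to 1
  Position 3 ('e'): window [1,3] length 3
  Position 4 ('c'): window [1,4] length 4 -- new best
  Position 5 ('a'): window [1,5] length 5 -- new best
Longest substring with no repeats: "gfeca" with length 5

5


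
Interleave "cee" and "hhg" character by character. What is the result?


Interleaving "cee" and "hhg":
  Position 0: 'c' from first, 'h' from second => "ch"
  Position 1: 'e' from first, 'h' from second => "eh"
  Position 2: 'e' from first, 'g' from second => "eg"
Result: cheheg

cheheg


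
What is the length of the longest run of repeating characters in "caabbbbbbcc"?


Input: "caabbbbbbcc"
Scanning for longest run:
  Position 1 ('a'): new char, reset run to 1
  Position 2 ('a'): continues run of 'a', length=2
  Position 3 ('b'): new char, reset run to 1
  Position 4 ('b'): continues run of 'b', length=2
  Position 5 ('b'): continues run of 'b', length=3
  Position 6 ('b'): continues run of 'b', length=4
  Position 7 ('b'): continues run of 'b', length=5
  Position 8 ('b'): continues run of 'b', length=6
  Position 9 ('c'): new char, reset run to 1
  Position 10 ('c'): continues run of 'c', length=2
Longest run: 'b' with length 6

6


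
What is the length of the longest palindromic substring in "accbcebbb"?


Input: "accbcebbb"
Checking substrings for palindromes:
  [2:5] "cbc" (len 3) => palindrome
  [6:9] "bbb" (len 3) => palindrome
  [1:3] "cc" (len 2) => palindrome
  [6:8] "bb" (len 2) => palindrome
  [7:9] "bb" (len 2) => palindrome
Longest palindromic substring: "cbc" with length 3

3


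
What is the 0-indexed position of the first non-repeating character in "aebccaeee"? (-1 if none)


Input: aebccaeee
Character frequencies:
  'a': 2
  'b': 1
  'c': 2
  'e': 4
Scanning left to right for freq == 1:
  Position 0 ('a'): freq=2, skip
  Position 1 ('e'): freq=4, skip
  Position 2 ('b'): unique! => answer = 2

2


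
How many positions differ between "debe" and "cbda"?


Comparing "debe" and "cbda" position by position:
  Position 0: 'd' vs 'c' => DIFFER
  Position 1: 'e' vs 'b' => DIFFER
  Position 2: 'b' vs 'd' => DIFFER
  Position 3: 'e' vs 'a' => DIFFER
Positions that differ: 4

4


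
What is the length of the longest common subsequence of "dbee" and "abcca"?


LCS of "dbee" and "abcca"
DP table:
           a    b    c    c    a
      0    0    0    0    0    0
  d   0    0    0    0    0    0
  b   0    0    1    1    1    1
  e   0    0    1    1    1    1
  e   0    0    1    1    1    1
LCS length = dp[4][5] = 1

1


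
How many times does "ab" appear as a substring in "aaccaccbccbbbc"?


Searching for "ab" in "aaccaccbccbbbc"
Scanning each position:
  Position 0: "aa" => no
  Position 1: "ac" => no
  Position 2: "cc" => no
  Position 3: "ca" => no
  Position 4: "ac" => no
  Position 5: "cc" => no
  Position 6: "cb" => no
  Position 7: "bc" => no
  Position 8: "cc" => no
  Position 9: "cb" => no
  Position 10: "bb" => no
  Position 11: "bb" => no
  Position 12: "bc" => no
Total occurrences: 0

0


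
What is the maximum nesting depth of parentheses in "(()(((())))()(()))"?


Input: "(()(((())))()(()))"
Tracking depth:
  Position 0 '(': depth becomes 1
  Position 1 '(': depth becomes 2
  Position 2 ')': depth becomes 1
  Position 3 '(': depth becomes 2
  Position 4 '(': depth becomes 3
  Position 5 '(': depth becomes 4
  Position 6 '(': depth becomes 5
  Position 7 ')': depth becomes 4
  Position 8 ')': depth becomes 3
  Position 9 ')': depth becomes 2
  Position 10 ')': depth becomes 1
  Position 11 '(': depth becomes 2
  Position 12 ')': depth becomes 1
  Position 13 '(': depth becomes 2
  Position 14 '(': depth becomes 3
  Position 15 ')': depth becomes 2
  Position 16 ')': depth becomes 1
  Position 17 ')': depth becomes 0
Maximum depth reached: 5

5


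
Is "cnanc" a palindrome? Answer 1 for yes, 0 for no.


Input: cnanc
Reversed: cnanc
  Compare pos 0 ('c') with pos 4 ('c'): match
  Compare pos 1 ('n') with pos 3 ('n'): match
Result: palindrome

1


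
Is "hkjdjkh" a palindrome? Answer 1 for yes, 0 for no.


Input: hkjdjkh
Reversed: hkjdjkh
  Compare pos 0 ('h') with pos 6 ('h'): match
  Compare pos 1 ('k') with pos 5 ('k'): match
  Compare pos 2 ('j') with pos 4 ('j'): match
Result: palindrome

1


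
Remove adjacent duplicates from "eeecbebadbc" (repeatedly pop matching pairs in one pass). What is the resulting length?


Input: eeecbebadbc
Stack-based adjacent duplicate removal:
  Read 'e': push. Stack: e
  Read 'e': matches stack top 'e' => pop. Stack: (empty)
  Read 'e': push. Stack: e
  Read 'c': push. Stack: ec
  Read 'b': push. Stack: ecb
  Read 'e': push. Stack: ecbe
  Read 'b': push. Stack: ecbeb
  Read 'a': push. Stack: ecbeba
  Read 'd': push. Stack: ecbebad
  Read 'b': push. Stack: ecbebadb
  Read 'c': push. Stack: ecbebadbc
Final stack: "ecbebadbc" (length 9)

9


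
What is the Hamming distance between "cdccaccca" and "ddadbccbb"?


Comparing "cdccaccca" and "ddadbccbb" position by position:
  Position 0: 'c' vs 'd' => differ
  Position 1: 'd' vs 'd' => same
  Position 2: 'c' vs 'a' => differ
  Position 3: 'c' vs 'd' => differ
  Position 4: 'a' vs 'b' => differ
  Position 5: 'c' vs 'c' => same
  Position 6: 'c' vs 'c' => same
  Position 7: 'c' vs 'b' => differ
  Position 8: 'a' vs 'b' => differ
Total differences (Hamming distance): 6

6


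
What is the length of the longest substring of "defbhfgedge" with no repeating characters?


Input: "defbhfgedge"
Sliding window (track last position of each char):
  Position 0 ('d'): window [0,0] length 1 -- new best
  Position 1 ('e'): window [0,1] length 2 -- new best
  Position 2 ('f'): window [0,2] length 3 -- new best
  Position 3 ('b'): window [0,3] length 4 -- new best
  Position 4 ('h'): window [0,4] length 5 -- new best
  Position 5 ('f'): repeat (last at 2), move window start to 3
  Position 5 ('f'): window [3,5] length 3
  Position 6 ('g'): window [3,6] length 4
  Position 7 ('e'): window [3,7] length 5
  Position 8 ('d'): window [3,8] length 6 -- new best
  Position 9 ('g'): repeat (last at 6), move window start to 7
  Position 9 ('g'): window [7,9] length 3
  Position 10 ('e'): repeat (last at 7), move window start to 8
  Position 10 ('e'): window [8,10] length 3
Longest substring with no repeats: "bhfged" with length 6

6


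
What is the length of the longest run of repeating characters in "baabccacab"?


Input: "baabccacab"
Scanning for longest run:
  Position 1 ('a'): new char, reset run to 1
  Position 2 ('a'): continues run of 'a', length=2
  Position 3 ('b'): new char, reset run to 1
  Position 4 ('c'): new char, reset run to 1
  Position 5 ('c'): continues run of 'c', length=2
  Position 6 ('a'): new char, reset run to 1
  Position 7 ('c'): new char, reset run to 1
  Position 8 ('a'): new char, reset run to 1
  Position 9 ('b'): new char, reset run to 1
Longest run: 'a' with length 2

2


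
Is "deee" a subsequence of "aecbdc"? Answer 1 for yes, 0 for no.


Check if "deee" is a subsequence of "aecbdc"
Greedy scan:
  Position 0 ('a'): no match needed
  Position 1 ('e'): no match needed
  Position 2 ('c'): no match needed
  Position 3 ('b'): no match needed
  Position 4 ('d'): matches sub[0] = 'd'
  Position 5 ('c'): no match needed
Only matched 1/4 characters => not a subsequence

0


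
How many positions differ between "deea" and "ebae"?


Comparing "deea" and "ebae" position by position:
  Position 0: 'd' vs 'e' => DIFFER
  Position 1: 'e' vs 'b' => DIFFER
  Position 2: 'e' vs 'a' => DIFFER
  Position 3: 'a' vs 'e' => DIFFER
Positions that differ: 4

4


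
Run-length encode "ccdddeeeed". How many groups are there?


Input: ccdddeeeed
Scanning for consecutive runs:
  Group 1: 'c' x 2 (positions 0-1)
  Group 2: 'd' x 3 (positions 2-4)
  Group 3: 'e' x 4 (positions 5-8)
  Group 4: 'd' x 1 (positions 9-9)
Total groups: 4

4


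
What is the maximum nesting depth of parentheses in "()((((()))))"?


Input: "()((((()))))"
Tracking depth:
  Position 0 '(': depth becomes 1
  Position 1 ')': depth becomes 0
  Position 2 '(': depth becomes 1
  Position 3 '(': depth becomes 2
  Position 4 '(': depth becomes 3
  Position 5 '(': depth becomes 4
  Position 6 '(': depth becomes 5
  Position 7 ')': depth becomes 4
  Position 8 ')': depth becomes 3
  Position 9 ')': depth becomes 2
  Position 10 ')': depth becomes 1
  Position 11 ')': depth becomes 0
Maximum depth reached: 5

5


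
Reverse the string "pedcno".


Input: pedcno
Reading characters right to left:
  Position 5: 'o'
  Position 4: 'n'
  Position 3: 'c'
  Position 2: 'd'
  Position 1: 'e'
  Position 0: 'p'
Reversed: oncdep

oncdep


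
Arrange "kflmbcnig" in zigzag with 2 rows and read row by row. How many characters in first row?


Zigzag "kflmbcnig" into 2 rows:
Placing characters:
  'k' => row 0
  'f' => row 1
  'l' => row 0
  'm' => row 1
  'b' => row 0
  'c' => row 1
  'n' => row 0
  'i' => row 1
  'g' => row 0
Rows:
  Row 0: "klbng"
  Row 1: "fmci"
First row length: 5

5


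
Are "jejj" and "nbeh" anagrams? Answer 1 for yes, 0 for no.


Strings: "jejj", "nbeh"
Sorted first:  ejjj
Sorted second: behn
Differ at position 0: 'e' vs 'b' => not anagrams

0


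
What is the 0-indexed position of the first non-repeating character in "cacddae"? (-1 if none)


Input: cacddae
Character frequencies:
  'a': 2
  'c': 2
  'd': 2
  'e': 1
Scanning left to right for freq == 1:
  Position 0 ('c'): freq=2, skip
  Position 1 ('a'): freq=2, skip
  Position 2 ('c'): freq=2, skip
  Position 3 ('d'): freq=2, skip
  Position 4 ('d'): freq=2, skip
  Position 5 ('a'): freq=2, skip
  Position 6 ('e'): unique! => answer = 6

6


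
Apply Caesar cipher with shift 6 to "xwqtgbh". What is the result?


Caesar cipher: shift "xwqtgbh" by 6
  'x' (pos 23) + 6 = pos 3 = 'd'
  'w' (pos 22) + 6 = pos 2 = 'c'
  'q' (pos 16) + 6 = pos 22 = 'w'
  't' (pos 19) + 6 = pos 25 = 'z'
  'g' (pos 6) + 6 = pos 12 = 'm'
  'b' (pos 1) + 6 = pos 7 = 'h'
  'h' (pos 7) + 6 = pos 13 = 'n'
Result: dcwzmhn

dcwzmhn


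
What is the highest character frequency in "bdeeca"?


Input: bdeeca
Character counts:
  'a': 1
  'b': 1
  'c': 1
  'd': 1
  'e': 2
Maximum frequency: 2

2


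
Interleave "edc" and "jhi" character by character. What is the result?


Interleaving "edc" and "jhi":
  Position 0: 'e' from first, 'j' from second => "ej"
  Position 1: 'd' from first, 'h' from second => "dh"
  Position 2: 'c' from first, 'i' from second => "ci"
Result: ejdhci

ejdhci


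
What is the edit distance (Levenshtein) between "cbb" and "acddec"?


Computing edit distance: "cbb" -> "acddec"
DP table:
           a    c    d    d    e    c
      0    1    2    3    4    5    6
  c   1    1    1    2    3    4    5
  b   2    2    2    2    3    4    5
  b   3    3    3    3    3    4    5
Edit distance = dp[3][6] = 5

5


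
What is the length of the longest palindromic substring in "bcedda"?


Input: "bcedda"
Checking substrings for palindromes:
  [3:5] "dd" (len 2) => palindrome
Longest palindromic substring: "dd" with length 2

2


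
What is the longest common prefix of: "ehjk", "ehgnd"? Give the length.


Words: ehjk, ehgnd
  Position 0: all 'e' => match
  Position 1: all 'h' => match
  Position 2: ('j', 'g') => mismatch, stop
LCP = "eh" (length 2)

2


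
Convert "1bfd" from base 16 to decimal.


Input: "1bfd" in base 16
Positional expansion:
  Digit '1' (value 1) x 16^3 = 4096
  Digit 'b' (value 11) x 16^2 = 2816
  Digit 'f' (value 15) x 16^1 = 240
  Digit 'd' (value 13) x 16^0 = 13
Sum = 7165

7165


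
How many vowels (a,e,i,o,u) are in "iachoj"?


Input: iachoj
Checking each character:
  'i' at position 0: vowel (running total: 1)
  'a' at position 1: vowel (running total: 2)
  'c' at position 2: consonant
  'h' at position 3: consonant
  'o' at position 4: vowel (running total: 3)
  'j' at position 5: consonant
Total vowels: 3

3


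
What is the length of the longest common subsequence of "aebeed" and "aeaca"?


LCS of "aebeed" and "aeaca"
DP table:
           a    e    a    c    a
      0    0    0    0    0    0
  a   0    1    1    1    1    1
  e   0    1    2    2    2    2
  b   0    1    2    2    2    2
  e   0    1    2    2    2    2
  e   0    1    2    2    2    2
  d   0    1    2    2    2    2
LCS length = dp[6][5] = 2

2


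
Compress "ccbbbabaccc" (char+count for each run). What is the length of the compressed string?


Input: ccbbbabaccc
Runs:
  'c' x 2 => "c2"
  'b' x 3 => "b3"
  'a' x 1 => "a1"
  'b' x 1 => "b1"
  'a' x 1 => "a1"
  'c' x 3 => "c3"
Compressed: "c2b3a1b1a1c3"
Compressed length: 12

12


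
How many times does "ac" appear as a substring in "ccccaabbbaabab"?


Searching for "ac" in "ccccaabbbaabab"
Scanning each position:
  Position 0: "cc" => no
  Position 1: "cc" => no
  Position 2: "cc" => no
  Position 3: "ca" => no
  Position 4: "aa" => no
  Position 5: "ab" => no
  Position 6: "bb" => no
  Position 7: "bb" => no
  Position 8: "ba" => no
  Position 9: "aa" => no
  Position 10: "ab" => no
  Position 11: "ba" => no
  Position 12: "ab" => no
Total occurrences: 0

0


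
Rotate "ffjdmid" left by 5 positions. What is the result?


Input: "ffjdmid", rotate left by 5
First 5 characters: "ffjdm"
Remaining characters: "id"
Concatenate remaining + first: "id" + "ffjdm" = "idffjdm"

idffjdm


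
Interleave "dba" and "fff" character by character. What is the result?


Interleaving "dba" and "fff":
  Position 0: 'd' from first, 'f' from second => "df"
  Position 1: 'b' from first, 'f' from second => "bf"
  Position 2: 'a' from first, 'f' from second => "af"
Result: dfbfaf

dfbfaf


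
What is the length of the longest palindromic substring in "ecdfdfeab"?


Input: "ecdfdfeab"
Checking substrings for palindromes:
  [2:5] "dfd" (len 3) => palindrome
  [3:6] "fdf" (len 3) => palindrome
Longest palindromic substring: "dfd" with length 3

3


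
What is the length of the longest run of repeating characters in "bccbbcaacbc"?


Input: "bccbbcaacbc"
Scanning for longest run:
  Position 1 ('c'): new char, reset run to 1
  Position 2 ('c'): continues run of 'c', length=2
  Position 3 ('b'): new char, reset run to 1
  Position 4 ('b'): continues run of 'b', length=2
  Position 5 ('c'): new char, reset run to 1
  Position 6 ('a'): new char, reset run to 1
  Position 7 ('a'): continues run of 'a', length=2
  Position 8 ('c'): new char, reset run to 1
  Position 9 ('b'): new char, reset run to 1
  Position 10 ('c'): new char, reset run to 1
Longest run: 'c' with length 2

2
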